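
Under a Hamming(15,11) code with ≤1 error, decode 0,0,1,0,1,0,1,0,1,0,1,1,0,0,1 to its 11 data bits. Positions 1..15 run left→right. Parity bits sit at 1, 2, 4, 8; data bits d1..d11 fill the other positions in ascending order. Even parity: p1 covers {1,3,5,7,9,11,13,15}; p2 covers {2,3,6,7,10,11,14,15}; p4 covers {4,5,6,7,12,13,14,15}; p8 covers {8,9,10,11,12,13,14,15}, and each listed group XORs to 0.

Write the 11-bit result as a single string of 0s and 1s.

11011011001

s1 (pos 1,3,5,7,9,11,13,15): 0⊕1⊕1⊕1⊕1⊕1⊕0⊕1 = 0
s2 (pos 2,3,6,7,10,11,14,15): 0⊕1⊕0⊕1⊕0⊕1⊕0⊕1 = 0
s4 (pos 4,5,6,7,12,13,14,15): 0⊕1⊕0⊕1⊕1⊕0⊕0⊕1 = 0
s8 (pos 8,9,10,11,12,13,14,15): 0⊕1⊕0⊕1⊕1⊕0⊕0⊕1 = 0
Syndrome s8…s1 = 0000 → no error.
Read data bits from positions 3,5,6,7,9,10,11,12,13,14,15: 11011011001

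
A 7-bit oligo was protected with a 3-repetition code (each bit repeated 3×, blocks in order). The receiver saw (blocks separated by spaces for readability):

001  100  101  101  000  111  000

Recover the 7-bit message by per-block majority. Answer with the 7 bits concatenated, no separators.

Block 1 (001): 1 one → 0
Block 2 (100): 1 one → 0
Block 3 (101): 2 ones → 1
Block 4 (101): 2 ones → 1
Block 5 (000): 0 ones → 0
Block 6 (111): 3 ones → 1
Block 7 (000): 0 ones → 0

0011010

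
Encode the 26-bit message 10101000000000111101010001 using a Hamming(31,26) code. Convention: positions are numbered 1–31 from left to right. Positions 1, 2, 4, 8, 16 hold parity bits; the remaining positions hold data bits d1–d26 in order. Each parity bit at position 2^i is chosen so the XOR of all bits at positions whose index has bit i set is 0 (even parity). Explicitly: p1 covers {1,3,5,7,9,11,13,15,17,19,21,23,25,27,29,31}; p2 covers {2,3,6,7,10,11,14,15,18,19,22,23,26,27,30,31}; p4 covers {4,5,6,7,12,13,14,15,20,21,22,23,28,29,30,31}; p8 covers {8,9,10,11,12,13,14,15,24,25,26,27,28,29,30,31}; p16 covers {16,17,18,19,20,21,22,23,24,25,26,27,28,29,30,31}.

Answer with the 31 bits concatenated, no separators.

1010010010000001000111101010001

Place data at non-parity positions: p1 p2 1 p4 0 1 0 p8 1 0 0 0 0 0 0 p16 0 0 0 1 1 1 1 0 1 0 1 0 0 0 1
p1 (pos 1,3,5,7,9,11,13,15,17,19,21,23,25,27,29,31): XOR of data positions = 1⊕0⊕0⊕1⊕0⊕0⊕0⊕0⊕0⊕1⊕1⊕1⊕1⊕0⊕1 = 1
p2 (pos 2,3,6,7,10,11,14,15,18,19,22,23,26,27,30,31): XOR of data positions = 1⊕1⊕0⊕0⊕0⊕0⊕0⊕0⊕0⊕1⊕1⊕0⊕1⊕0⊕1 = 0
p4 (pos 4,5,6,7,12,13,14,15,20,21,22,23,28,29,30,31): XOR of data positions = 0⊕1⊕0⊕0⊕0⊕0⊕0⊕1⊕1⊕1⊕1⊕0⊕0⊕0⊕1 = 0
p8 (pos 8,9,10,11,12,13,14,15,24,25,26,27,28,29,30,31): XOR of data positions = 1⊕0⊕0⊕0⊕0⊕0⊕0⊕0⊕1⊕0⊕1⊕0⊕0⊕0⊕1 = 0
p16 (pos 16,17,18,19,20,21,22,23,24,25,26,27,28,29,30,31): XOR of data positions = 0⊕0⊕0⊕1⊕1⊕1⊕1⊕0⊕1⊕0⊕1⊕0⊕0⊕0⊕1 = 1
Codeword: 1010010010000001000111101010001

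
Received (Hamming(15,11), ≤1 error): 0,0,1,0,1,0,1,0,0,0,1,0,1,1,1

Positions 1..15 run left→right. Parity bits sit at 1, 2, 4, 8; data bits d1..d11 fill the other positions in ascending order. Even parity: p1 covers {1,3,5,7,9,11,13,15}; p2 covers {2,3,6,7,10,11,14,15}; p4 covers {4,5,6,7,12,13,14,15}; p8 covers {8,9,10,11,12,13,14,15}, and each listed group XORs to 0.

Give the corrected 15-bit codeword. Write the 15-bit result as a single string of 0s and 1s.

001011100010111

s1 (pos 1,3,5,7,9,11,13,15): 0⊕1⊕1⊕1⊕0⊕1⊕1⊕1 = 0
s2 (pos 2,3,6,7,10,11,14,15): 0⊕1⊕0⊕1⊕0⊕1⊕1⊕1 = 1
s4 (pos 4,5,6,7,12,13,14,15): 0⊕1⊕0⊕1⊕0⊕1⊕1⊕1 = 1
s8 (pos 8,9,10,11,12,13,14,15): 0⊕0⊕0⊕1⊕0⊕1⊕1⊕1 = 0
Syndrome s8…s1 = 0110 → error at position 6.
Flip position 6: 001010100010111 → 001011100010111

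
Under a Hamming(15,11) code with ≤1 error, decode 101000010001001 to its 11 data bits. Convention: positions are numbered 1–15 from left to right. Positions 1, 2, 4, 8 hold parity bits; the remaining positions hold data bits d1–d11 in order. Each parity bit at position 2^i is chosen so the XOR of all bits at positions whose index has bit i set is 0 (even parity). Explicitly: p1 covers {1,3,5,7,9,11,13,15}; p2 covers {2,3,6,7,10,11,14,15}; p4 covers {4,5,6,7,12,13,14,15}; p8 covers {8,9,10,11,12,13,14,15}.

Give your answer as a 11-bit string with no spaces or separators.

s1 (pos 1,3,5,7,9,11,13,15): 1⊕1⊕0⊕0⊕0⊕0⊕0⊕1 = 1
s2 (pos 2,3,6,7,10,11,14,15): 0⊕1⊕0⊕0⊕0⊕0⊕0⊕1 = 0
s4 (pos 4,5,6,7,12,13,14,15): 0⊕0⊕0⊕0⊕1⊕0⊕0⊕1 = 0
s8 (pos 8,9,10,11,12,13,14,15): 1⊕0⊕0⊕0⊕1⊕0⊕0⊕1 = 1
Syndrome s8…s1 = 1001 → error at position 9.
Flip position 9: 101000010001001 → 101000011001001
Read data bits from positions 3,5,6,7,9,10,11,12,13,14,15: 10001001001

10001001001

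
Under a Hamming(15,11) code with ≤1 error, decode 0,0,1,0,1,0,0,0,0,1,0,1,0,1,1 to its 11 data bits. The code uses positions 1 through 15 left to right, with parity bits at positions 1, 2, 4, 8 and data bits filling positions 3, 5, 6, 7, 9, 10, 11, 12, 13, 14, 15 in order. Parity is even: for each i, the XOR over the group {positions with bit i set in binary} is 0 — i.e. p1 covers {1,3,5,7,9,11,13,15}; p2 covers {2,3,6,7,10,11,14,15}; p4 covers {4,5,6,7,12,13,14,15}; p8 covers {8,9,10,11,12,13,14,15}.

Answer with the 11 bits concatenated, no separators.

11000101011

s1 (pos 1,3,5,7,9,11,13,15): 0⊕1⊕1⊕0⊕0⊕0⊕0⊕1 = 1
s2 (pos 2,3,6,7,10,11,14,15): 0⊕1⊕0⊕0⊕1⊕0⊕1⊕1 = 0
s4 (pos 4,5,6,7,12,13,14,15): 0⊕1⊕0⊕0⊕1⊕0⊕1⊕1 = 0
s8 (pos 8,9,10,11,12,13,14,15): 0⊕0⊕1⊕0⊕1⊕0⊕1⊕1 = 0
Syndrome s8…s1 = 0001 → error at position 1.
Flip position 1: 001010000101011 → 101010000101011
Read data bits from positions 3,5,6,7,9,10,11,12,13,14,15: 11000101011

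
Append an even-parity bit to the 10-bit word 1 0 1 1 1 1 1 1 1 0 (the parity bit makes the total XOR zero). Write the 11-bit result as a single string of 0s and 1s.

XOR of the 10 data bits: 1⊕0⊕1⊕1⊕1⊕1⊕1⊕1⊕1⊕0 = 0
Parity bit = 0 (so all 11 bits XOR to 0).

10111111100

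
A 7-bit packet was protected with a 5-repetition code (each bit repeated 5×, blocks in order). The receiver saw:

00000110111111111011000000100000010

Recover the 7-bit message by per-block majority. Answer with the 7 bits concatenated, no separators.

Block 1 (00000): 0 ones → 0
Block 2 (11011): 4 ones → 1
Block 3 (11111): 5 ones → 1
Block 4 (11011): 4 ones → 1
Block 5 (00000): 0 ones → 0
Block 6 (01000): 1 one → 0
Block 7 (00010): 1 one → 0

0111000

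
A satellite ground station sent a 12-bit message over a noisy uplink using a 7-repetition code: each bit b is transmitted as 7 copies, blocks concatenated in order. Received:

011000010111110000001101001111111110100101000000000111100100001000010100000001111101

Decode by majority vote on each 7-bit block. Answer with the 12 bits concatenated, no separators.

Block 1 (0110000): 2 ones → 0
Block 2 (1011111): 6 ones → 1
Block 3 (0000001): 1 one → 0
Block 4 (1010011): 4 ones → 1
Block 5 (1111111): 7 ones → 1
Block 6 (0100101): 3 ones → 0
Block 7 (0000000): 0 ones → 0
Block 8 (0011110): 4 ones → 1
Block 9 (0100001): 2 ones → 0
Block 10 (0000101): 2 ones → 0
Block 11 (0000000): 0 ones → 0
Block 12 (1111101): 6 ones → 1

010110010001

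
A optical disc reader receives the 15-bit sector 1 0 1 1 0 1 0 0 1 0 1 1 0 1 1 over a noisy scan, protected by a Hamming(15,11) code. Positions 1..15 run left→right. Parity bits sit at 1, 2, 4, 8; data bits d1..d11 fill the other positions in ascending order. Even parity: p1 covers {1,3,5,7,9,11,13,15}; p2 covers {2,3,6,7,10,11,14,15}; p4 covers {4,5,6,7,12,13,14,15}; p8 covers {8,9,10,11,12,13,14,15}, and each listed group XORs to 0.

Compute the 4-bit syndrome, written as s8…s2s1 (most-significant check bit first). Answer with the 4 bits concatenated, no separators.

s1 (pos 1,3,5,7,9,11,13,15): 1⊕1⊕0⊕0⊕1⊕1⊕0⊕1 = 1
s2 (pos 2,3,6,7,10,11,14,15): 0⊕1⊕1⊕0⊕0⊕1⊕1⊕1 = 1
s4 (pos 4,5,6,7,12,13,14,15): 1⊕0⊕1⊕0⊕1⊕0⊕1⊕1 = 1
s8 (pos 8,9,10,11,12,13,14,15): 0⊕1⊕0⊕1⊕1⊕0⊕1⊕1 = 1
Syndrome s8…s1 = 1111 → error at position 15.

1111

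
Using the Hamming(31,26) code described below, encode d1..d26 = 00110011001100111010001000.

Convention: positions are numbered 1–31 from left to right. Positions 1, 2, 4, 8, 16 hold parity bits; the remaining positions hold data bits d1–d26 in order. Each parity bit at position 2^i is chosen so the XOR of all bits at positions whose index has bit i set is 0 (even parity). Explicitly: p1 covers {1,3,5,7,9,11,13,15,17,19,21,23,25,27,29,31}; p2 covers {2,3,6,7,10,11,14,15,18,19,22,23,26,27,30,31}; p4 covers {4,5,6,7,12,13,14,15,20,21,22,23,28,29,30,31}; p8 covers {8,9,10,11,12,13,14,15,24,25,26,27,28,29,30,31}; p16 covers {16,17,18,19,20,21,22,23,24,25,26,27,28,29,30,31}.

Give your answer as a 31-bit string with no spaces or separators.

Place data at non-parity positions: p1 p2 0 p4 0 1 1 p8 0 0 1 1 0 0 1 p16 1 0 0 1 1 1 0 1 0 0 0 1 0 0 0
p1 (pos 1,3,5,7,9,11,13,15,17,19,21,23,25,27,29,31): XOR of data positions = 0⊕0⊕1⊕0⊕1⊕0⊕1⊕1⊕0⊕1⊕0⊕0⊕0⊕0⊕0 = 1
p2 (pos 2,3,6,7,10,11,14,15,18,19,22,23,26,27,30,31): XOR of data positions = 0⊕1⊕1⊕0⊕1⊕0⊕1⊕0⊕0⊕1⊕0⊕0⊕0⊕0⊕0 = 1
p4 (pos 4,5,6,7,12,13,14,15,20,21,22,23,28,29,30,31): XOR of data positions = 0⊕1⊕1⊕1⊕0⊕0⊕1⊕1⊕1⊕1⊕0⊕1⊕0⊕0⊕0 = 0
p8 (pos 8,9,10,11,12,13,14,15,24,25,26,27,28,29,30,31): XOR of data positions = 0⊕0⊕1⊕1⊕0⊕0⊕1⊕1⊕0⊕0⊕0⊕1⊕0⊕0⊕0 = 1
p16 (pos 16,17,18,19,20,21,22,23,24,25,26,27,28,29,30,31): XOR of data positions = 1⊕0⊕0⊕1⊕1⊕1⊕0⊕1⊕0⊕0⊕0⊕1⊕0⊕0⊕0 = 0
Codeword: 1100011100110010100111010001000

1100011100110010100111010001000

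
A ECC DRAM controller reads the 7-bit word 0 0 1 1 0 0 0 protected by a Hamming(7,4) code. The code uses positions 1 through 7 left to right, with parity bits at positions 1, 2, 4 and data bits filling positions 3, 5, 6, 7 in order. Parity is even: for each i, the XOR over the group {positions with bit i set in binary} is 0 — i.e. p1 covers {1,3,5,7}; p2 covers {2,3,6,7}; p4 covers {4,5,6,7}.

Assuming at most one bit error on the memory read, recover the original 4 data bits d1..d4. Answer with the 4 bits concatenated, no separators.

1001

s1 (pos 1,3,5,7): 0⊕1⊕0⊕0 = 1
s2 (pos 2,3,6,7): 0⊕1⊕0⊕0 = 1
s4 (pos 4,5,6,7): 1⊕0⊕0⊕0 = 1
Syndrome s4…s1 = 111 → error at position 7.
Flip position 7: 0011000 → 0011001
Read data bits from positions 3,5,6,7: 1001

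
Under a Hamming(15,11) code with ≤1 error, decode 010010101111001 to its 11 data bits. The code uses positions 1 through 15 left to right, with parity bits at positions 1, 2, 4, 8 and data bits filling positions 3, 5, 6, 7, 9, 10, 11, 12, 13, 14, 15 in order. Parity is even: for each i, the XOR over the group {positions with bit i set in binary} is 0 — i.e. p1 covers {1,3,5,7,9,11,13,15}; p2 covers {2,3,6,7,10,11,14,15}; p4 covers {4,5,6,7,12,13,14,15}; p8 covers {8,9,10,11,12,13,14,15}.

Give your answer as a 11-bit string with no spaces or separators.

01011101001

s1 (pos 1,3,5,7,9,11,13,15): 0⊕0⊕1⊕1⊕1⊕1⊕0⊕1 = 1
s2 (pos 2,3,6,7,10,11,14,15): 1⊕0⊕0⊕1⊕1⊕1⊕0⊕1 = 1
s4 (pos 4,5,6,7,12,13,14,15): 0⊕1⊕0⊕1⊕1⊕0⊕0⊕1 = 0
s8 (pos 8,9,10,11,12,13,14,15): 0⊕1⊕1⊕1⊕1⊕0⊕0⊕1 = 1
Syndrome s8…s1 = 1011 → error at position 11.
Flip position 11: 010010101111001 → 010010101101001
Read data bits from positions 3,5,6,7,9,10,11,12,13,14,15: 01011101001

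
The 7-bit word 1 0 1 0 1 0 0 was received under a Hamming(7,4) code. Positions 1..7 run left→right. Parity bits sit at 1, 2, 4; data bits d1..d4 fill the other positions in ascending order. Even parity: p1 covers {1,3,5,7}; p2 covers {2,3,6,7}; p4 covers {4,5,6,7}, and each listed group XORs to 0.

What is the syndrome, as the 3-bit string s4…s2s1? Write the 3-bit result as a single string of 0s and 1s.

111

s1 (pos 1,3,5,7): 1⊕1⊕1⊕0 = 1
s2 (pos 2,3,6,7): 0⊕1⊕0⊕0 = 1
s4 (pos 4,5,6,7): 0⊕1⊕0⊕0 = 1
Syndrome s4…s1 = 111 → error at position 7.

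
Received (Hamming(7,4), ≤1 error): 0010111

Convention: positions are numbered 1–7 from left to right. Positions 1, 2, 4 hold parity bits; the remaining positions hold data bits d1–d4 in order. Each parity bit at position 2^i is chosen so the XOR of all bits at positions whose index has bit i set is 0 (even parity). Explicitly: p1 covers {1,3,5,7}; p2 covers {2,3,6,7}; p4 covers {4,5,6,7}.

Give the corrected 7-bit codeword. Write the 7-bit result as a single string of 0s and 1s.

0010110

s1 (pos 1,3,5,7): 0⊕1⊕1⊕1 = 1
s2 (pos 2,3,6,7): 0⊕1⊕1⊕1 = 1
s4 (pos 4,5,6,7): 0⊕1⊕1⊕1 = 1
Syndrome s4…s1 = 111 → error at position 7.
Flip position 7: 0010111 → 0010110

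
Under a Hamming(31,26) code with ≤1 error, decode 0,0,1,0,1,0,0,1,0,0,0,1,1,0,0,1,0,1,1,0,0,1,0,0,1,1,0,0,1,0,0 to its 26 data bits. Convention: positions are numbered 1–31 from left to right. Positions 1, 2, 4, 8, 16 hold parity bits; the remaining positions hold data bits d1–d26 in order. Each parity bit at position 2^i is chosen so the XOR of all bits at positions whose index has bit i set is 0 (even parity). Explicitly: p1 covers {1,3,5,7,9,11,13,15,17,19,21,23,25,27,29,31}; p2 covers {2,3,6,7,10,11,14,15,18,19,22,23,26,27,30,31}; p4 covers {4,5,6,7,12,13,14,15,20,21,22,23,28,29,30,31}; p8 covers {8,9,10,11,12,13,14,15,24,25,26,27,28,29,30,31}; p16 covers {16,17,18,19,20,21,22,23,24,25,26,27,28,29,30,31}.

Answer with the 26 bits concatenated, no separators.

11000001100011000001100100

s1 (pos 1,3,5,7,9,11,13,15,17,19,21,23,25,27,29,31): 0⊕1⊕1⊕0⊕0⊕0⊕1⊕0⊕0⊕1⊕0⊕0⊕1⊕0⊕1⊕0 = 0
s2 (pos 2,3,6,7,10,11,14,15,18,19,22,23,26,27,30,31): 0⊕1⊕0⊕0⊕0⊕0⊕0⊕0⊕1⊕1⊕1⊕0⊕1⊕0⊕0⊕0 = 1
s4 (pos 4,5,6,7,12,13,14,15,20,21,22,23,28,29,30,31): 0⊕1⊕0⊕0⊕1⊕1⊕0⊕0⊕0⊕0⊕1⊕0⊕0⊕1⊕0⊕0 = 1
s8 (pos 8,9,10,11,12,13,14,15,24,25,26,27,28,29,30,31): 1⊕0⊕0⊕0⊕1⊕1⊕0⊕0⊕0⊕1⊕1⊕0⊕0⊕1⊕0⊕0 = 0
s16 (pos 16,17,18,19,20,21,22,23,24,25,26,27,28,29,30,31): 1⊕0⊕1⊕1⊕0⊕0⊕1⊕0⊕0⊕1⊕1⊕0⊕0⊕1⊕0⊕0 = 1
Syndrome s16…s1 = 10110 → error at position 22.
Flip position 22: 0010100100011001011001001100100 → 0010100100011001011000001100100
Read data bits from positions 3,5,6,7,9,10,11,12,13,14,15,17,18,19,20,21,22,23,24,25,26,27,28,29,30,31: 11000001100011000001100100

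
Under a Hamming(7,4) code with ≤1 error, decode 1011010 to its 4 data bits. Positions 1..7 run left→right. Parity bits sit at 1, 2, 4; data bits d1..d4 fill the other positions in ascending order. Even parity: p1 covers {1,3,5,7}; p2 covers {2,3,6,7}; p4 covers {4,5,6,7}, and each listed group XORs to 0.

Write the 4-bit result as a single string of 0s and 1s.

s1 (pos 1,3,5,7): 1⊕1⊕0⊕0 = 0
s2 (pos 2,3,6,7): 0⊕1⊕1⊕0 = 0
s4 (pos 4,5,6,7): 1⊕0⊕1⊕0 = 0
Syndrome s4…s1 = 000 → no error.
Read data bits from positions 3,5,6,7: 1010

1010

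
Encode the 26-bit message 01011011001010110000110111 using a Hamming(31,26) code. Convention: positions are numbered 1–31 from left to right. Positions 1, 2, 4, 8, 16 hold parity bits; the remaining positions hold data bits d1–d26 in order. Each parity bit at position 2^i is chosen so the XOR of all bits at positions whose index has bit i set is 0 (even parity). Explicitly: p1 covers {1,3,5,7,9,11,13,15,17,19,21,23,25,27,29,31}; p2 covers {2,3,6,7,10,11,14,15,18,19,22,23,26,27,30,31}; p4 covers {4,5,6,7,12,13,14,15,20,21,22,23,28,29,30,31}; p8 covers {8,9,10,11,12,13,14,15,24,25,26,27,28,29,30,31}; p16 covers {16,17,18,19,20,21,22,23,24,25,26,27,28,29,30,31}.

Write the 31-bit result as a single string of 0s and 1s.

Place data at non-parity positions: p1 p2 0 p4 1 0 1 p8 1 0 1 1 0 0 1 p16 0 1 0 1 1 0 0 0 0 1 1 0 1 1 1
p1 (pos 1,3,5,7,9,11,13,15,17,19,21,23,25,27,29,31): XOR of data positions = 0⊕1⊕1⊕1⊕1⊕0⊕1⊕0⊕0⊕1⊕0⊕0⊕1⊕1⊕1 = 1
p2 (pos 2,3,6,7,10,11,14,15,18,19,22,23,26,27,30,31): XOR of data positions = 0⊕0⊕1⊕0⊕1⊕0⊕1⊕1⊕0⊕0⊕0⊕1⊕1⊕1⊕1 = 0
p4 (pos 4,5,6,7,12,13,14,15,20,21,22,23,28,29,30,31): XOR of data positions = 1⊕0⊕1⊕1⊕0⊕0⊕1⊕1⊕1⊕0⊕0⊕0⊕1⊕1⊕1 = 1
p8 (pos 8,9,10,11,12,13,14,15,24,25,26,27,28,29,30,31): XOR of data positions = 1⊕0⊕1⊕1⊕0⊕0⊕1⊕0⊕0⊕1⊕1⊕0⊕1⊕1⊕1 = 1
p16 (pos 16,17,18,19,20,21,22,23,24,25,26,27,28,29,30,31): XOR of data positions = 0⊕1⊕0⊕1⊕1⊕0⊕0⊕0⊕0⊕1⊕1⊕0⊕1⊕1⊕1 = 0
Codeword: 1001101110110010010110000110111

1001101110110010010110000110111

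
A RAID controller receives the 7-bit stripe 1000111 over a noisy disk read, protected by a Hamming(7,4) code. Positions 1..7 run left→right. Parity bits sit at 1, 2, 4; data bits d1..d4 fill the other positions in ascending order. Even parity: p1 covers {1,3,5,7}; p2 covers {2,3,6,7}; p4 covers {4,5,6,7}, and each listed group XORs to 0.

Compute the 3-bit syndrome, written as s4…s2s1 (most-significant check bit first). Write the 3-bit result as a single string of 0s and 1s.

101

s1 (pos 1,3,5,7): 1⊕0⊕1⊕1 = 1
s2 (pos 2,3,6,7): 0⊕0⊕1⊕1 = 0
s4 (pos 4,5,6,7): 0⊕1⊕1⊕1 = 1
Syndrome s4…s1 = 101 → error at position 5.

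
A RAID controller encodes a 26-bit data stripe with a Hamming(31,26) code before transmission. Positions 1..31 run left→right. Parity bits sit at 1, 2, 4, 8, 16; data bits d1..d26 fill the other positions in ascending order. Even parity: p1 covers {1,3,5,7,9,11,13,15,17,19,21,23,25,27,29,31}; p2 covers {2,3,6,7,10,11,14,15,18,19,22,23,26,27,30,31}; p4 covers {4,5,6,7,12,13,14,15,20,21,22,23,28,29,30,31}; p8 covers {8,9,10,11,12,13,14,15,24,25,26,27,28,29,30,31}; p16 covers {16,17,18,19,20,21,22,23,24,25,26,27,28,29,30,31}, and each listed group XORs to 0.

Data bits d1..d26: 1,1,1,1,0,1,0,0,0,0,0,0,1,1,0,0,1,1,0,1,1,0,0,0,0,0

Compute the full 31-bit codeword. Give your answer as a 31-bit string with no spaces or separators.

0111111101000000011001101100000

Place data at non-parity positions: p1 p2 1 p4 1 1 1 p8 0 1 0 0 0 0 0 p16 0 1 1 0 0 1 1 0 1 1 0 0 0 0 0
p1 (pos 1,3,5,7,9,11,13,15,17,19,21,23,25,27,29,31): XOR of data positions = 1⊕1⊕1⊕0⊕0⊕0⊕0⊕0⊕1⊕0⊕1⊕1⊕0⊕0⊕0 = 0
p2 (pos 2,3,6,7,10,11,14,15,18,19,22,23,26,27,30,31): XOR of data positions = 1⊕1⊕1⊕1⊕0⊕0⊕0⊕1⊕1⊕1⊕1⊕1⊕0⊕0⊕0 = 1
p4 (pos 4,5,6,7,12,13,14,15,20,21,22,23,28,29,30,31): XOR of data positions = 1⊕1⊕1⊕0⊕0⊕0⊕0⊕0⊕0⊕1⊕1⊕0⊕0⊕0⊕0 = 1
p8 (pos 8,9,10,11,12,13,14,15,24,25,26,27,28,29,30,31): XOR of data positions = 0⊕1⊕0⊕0⊕0⊕0⊕0⊕0⊕1⊕1⊕0⊕0⊕0⊕0⊕0 = 1
p16 (pos 16,17,18,19,20,21,22,23,24,25,26,27,28,29,30,31): XOR of data positions = 0⊕1⊕1⊕0⊕0⊕1⊕1⊕0⊕1⊕1⊕0⊕0⊕0⊕0⊕0 = 0
Codeword: 0111111101000000011001101100000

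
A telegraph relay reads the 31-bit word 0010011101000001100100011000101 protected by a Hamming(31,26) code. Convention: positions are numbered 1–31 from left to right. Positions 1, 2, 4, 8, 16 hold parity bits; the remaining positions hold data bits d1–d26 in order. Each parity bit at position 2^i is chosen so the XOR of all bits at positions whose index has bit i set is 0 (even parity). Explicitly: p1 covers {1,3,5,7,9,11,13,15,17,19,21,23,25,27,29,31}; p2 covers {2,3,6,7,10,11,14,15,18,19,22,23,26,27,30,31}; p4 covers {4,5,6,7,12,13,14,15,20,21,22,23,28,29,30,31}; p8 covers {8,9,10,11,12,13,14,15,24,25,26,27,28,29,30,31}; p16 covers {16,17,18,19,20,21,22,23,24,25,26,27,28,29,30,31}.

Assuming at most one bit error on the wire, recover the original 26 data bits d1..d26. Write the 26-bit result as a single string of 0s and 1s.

10110100000100101011000101

s1 (pos 1,3,5,7,9,11,13,15,17,19,21,23,25,27,29,31): 0⊕1⊕0⊕1⊕0⊕0⊕0⊕0⊕1⊕0⊕0⊕0⊕1⊕0⊕1⊕1 = 0
s2 (pos 2,3,6,7,10,11,14,15,18,19,22,23,26,27,30,31): 0⊕1⊕1⊕1⊕1⊕0⊕0⊕0⊕0⊕0⊕0⊕0⊕0⊕0⊕0⊕1 = 1
s4 (pos 4,5,6,7,12,13,14,15,20,21,22,23,28,29,30,31): 0⊕0⊕1⊕1⊕0⊕0⊕0⊕0⊕1⊕0⊕0⊕0⊕0⊕1⊕0⊕1 = 1
s8 (pos 8,9,10,11,12,13,14,15,24,25,26,27,28,29,30,31): 1⊕0⊕1⊕0⊕0⊕0⊕0⊕0⊕1⊕1⊕0⊕0⊕0⊕1⊕0⊕1 = 0
s16 (pos 16,17,18,19,20,21,22,23,24,25,26,27,28,29,30,31): 1⊕1⊕0⊕0⊕1⊕0⊕0⊕0⊕1⊕1⊕0⊕0⊕0⊕1⊕0⊕1 = 1
Syndrome s16…s1 = 10110 → error at position 22.
Flip position 22: 0010011101000001100100011000101 → 0010011101000001100101011000101
Read data bits from positions 3,5,6,7,9,10,11,12,13,14,15,17,18,19,20,21,22,23,24,25,26,27,28,29,30,31: 10110100000100101011000101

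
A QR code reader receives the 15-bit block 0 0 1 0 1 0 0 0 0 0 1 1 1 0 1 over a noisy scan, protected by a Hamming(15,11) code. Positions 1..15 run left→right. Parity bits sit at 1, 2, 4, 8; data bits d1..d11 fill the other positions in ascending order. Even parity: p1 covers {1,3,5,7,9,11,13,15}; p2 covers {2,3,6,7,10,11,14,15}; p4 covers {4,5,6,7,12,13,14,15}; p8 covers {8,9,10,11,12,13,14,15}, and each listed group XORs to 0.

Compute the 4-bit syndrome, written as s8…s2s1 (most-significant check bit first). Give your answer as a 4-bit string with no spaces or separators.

s1 (pos 1,3,5,7,9,11,13,15): 0⊕1⊕1⊕0⊕0⊕1⊕1⊕1 = 1
s2 (pos 2,3,6,7,10,11,14,15): 0⊕1⊕0⊕0⊕0⊕1⊕0⊕1 = 1
s4 (pos 4,5,6,7,12,13,14,15): 0⊕1⊕0⊕0⊕1⊕1⊕0⊕1 = 0
s8 (pos 8,9,10,11,12,13,14,15): 0⊕0⊕0⊕1⊕1⊕1⊕0⊕1 = 0
Syndrome s8…s1 = 0011 → error at position 3.

0011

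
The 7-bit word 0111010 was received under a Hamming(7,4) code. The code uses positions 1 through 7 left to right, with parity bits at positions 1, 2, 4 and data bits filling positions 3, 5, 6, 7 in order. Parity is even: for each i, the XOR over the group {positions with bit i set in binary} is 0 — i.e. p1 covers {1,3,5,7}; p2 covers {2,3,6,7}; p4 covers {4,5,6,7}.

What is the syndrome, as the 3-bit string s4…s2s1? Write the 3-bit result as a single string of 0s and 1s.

011

s1 (pos 1,3,5,7): 0⊕1⊕0⊕0 = 1
s2 (pos 2,3,6,7): 1⊕1⊕1⊕0 = 1
s4 (pos 4,5,6,7): 1⊕0⊕1⊕0 = 0
Syndrome s4…s1 = 011 → error at position 3.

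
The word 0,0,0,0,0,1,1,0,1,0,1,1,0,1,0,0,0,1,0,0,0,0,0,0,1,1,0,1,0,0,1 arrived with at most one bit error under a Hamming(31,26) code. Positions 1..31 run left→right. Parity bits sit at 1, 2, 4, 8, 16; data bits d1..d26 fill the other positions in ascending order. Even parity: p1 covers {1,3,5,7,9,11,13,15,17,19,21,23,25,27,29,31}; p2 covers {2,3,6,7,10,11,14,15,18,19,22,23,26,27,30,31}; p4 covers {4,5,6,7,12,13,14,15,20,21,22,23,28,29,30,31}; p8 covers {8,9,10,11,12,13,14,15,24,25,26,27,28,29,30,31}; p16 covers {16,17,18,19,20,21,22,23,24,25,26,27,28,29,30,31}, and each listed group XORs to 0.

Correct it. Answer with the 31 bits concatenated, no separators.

s1 (pos 1,3,5,7,9,11,13,15,17,19,21,23,25,27,29,31): 0⊕0⊕0⊕1⊕1⊕1⊕0⊕0⊕0⊕0⊕0⊕0⊕1⊕0⊕0⊕1 = 1
s2 (pos 2,3,6,7,10,11,14,15,18,19,22,23,26,27,30,31): 0⊕0⊕1⊕1⊕0⊕1⊕1⊕0⊕1⊕0⊕0⊕0⊕1⊕0⊕0⊕1 = 1
s4 (pos 4,5,6,7,12,13,14,15,20,21,22,23,28,29,30,31): 0⊕0⊕1⊕1⊕1⊕0⊕1⊕0⊕0⊕0⊕0⊕0⊕1⊕0⊕0⊕1 = 0
s8 (pos 8,9,10,11,12,13,14,15,24,25,26,27,28,29,30,31): 0⊕1⊕0⊕1⊕1⊕0⊕1⊕0⊕0⊕1⊕1⊕0⊕1⊕0⊕0⊕1 = 0
s16 (pos 16,17,18,19,20,21,22,23,24,25,26,27,28,29,30,31): 0⊕0⊕1⊕0⊕0⊕0⊕0⊕0⊕0⊕1⊕1⊕0⊕1⊕0⊕0⊕1 = 1
Syndrome s16…s1 = 10011 → error at position 19.
Flip position 19: 0000011010110100010000001101001 → 0000011010110100011000001101001

0000011010110100011000001101001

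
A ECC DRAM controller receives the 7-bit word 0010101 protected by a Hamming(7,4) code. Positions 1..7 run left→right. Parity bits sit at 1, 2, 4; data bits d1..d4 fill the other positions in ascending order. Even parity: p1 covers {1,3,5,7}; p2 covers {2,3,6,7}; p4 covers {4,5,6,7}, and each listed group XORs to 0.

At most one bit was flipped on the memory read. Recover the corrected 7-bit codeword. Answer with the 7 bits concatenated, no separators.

s1 (pos 1,3,5,7): 0⊕1⊕1⊕1 = 1
s2 (pos 2,3,6,7): 0⊕1⊕0⊕1 = 0
s4 (pos 4,5,6,7): 0⊕1⊕0⊕1 = 0
Syndrome s4…s1 = 001 → error at position 1.
Flip position 1: 0010101 → 1010101

1010101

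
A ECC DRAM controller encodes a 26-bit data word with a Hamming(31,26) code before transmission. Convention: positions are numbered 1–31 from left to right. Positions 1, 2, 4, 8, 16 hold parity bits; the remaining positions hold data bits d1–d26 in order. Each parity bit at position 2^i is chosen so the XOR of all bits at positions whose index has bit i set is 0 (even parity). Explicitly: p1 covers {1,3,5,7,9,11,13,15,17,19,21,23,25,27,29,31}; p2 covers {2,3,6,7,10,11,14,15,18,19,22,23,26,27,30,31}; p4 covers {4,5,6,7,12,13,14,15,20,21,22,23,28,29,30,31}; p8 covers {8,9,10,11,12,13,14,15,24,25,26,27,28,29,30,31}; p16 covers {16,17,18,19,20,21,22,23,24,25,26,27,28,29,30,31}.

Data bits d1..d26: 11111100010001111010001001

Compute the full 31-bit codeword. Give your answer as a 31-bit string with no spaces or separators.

Place data at non-parity positions: p1 p2 1 p4 1 1 1 p8 1 1 0 0 0 1 0 p16 0 0 1 1 1 1 0 1 0 0 0 1 0 0 1
p1 (pos 1,3,5,7,9,11,13,15,17,19,21,23,25,27,29,31): XOR of data positions = 1⊕1⊕1⊕1⊕0⊕0⊕0⊕0⊕1⊕1⊕0⊕0⊕0⊕0⊕1 = 1
p2 (pos 2,3,6,7,10,11,14,15,18,19,22,23,26,27,30,31): XOR of data positions = 1⊕1⊕1⊕1⊕0⊕1⊕0⊕0⊕1⊕1⊕0⊕0⊕0⊕0⊕1 = 0
p4 (pos 4,5,6,7,12,13,14,15,20,21,22,23,28,29,30,31): XOR of data positions = 1⊕1⊕1⊕0⊕0⊕1⊕0⊕1⊕1⊕1⊕0⊕1⊕0⊕0⊕1 = 1
p8 (pos 8,9,10,11,12,13,14,15,24,25,26,27,28,29,30,31): XOR of data positions = 1⊕1⊕0⊕0⊕0⊕1⊕0⊕1⊕0⊕0⊕0⊕1⊕0⊕0⊕1 = 0
p16 (pos 16,17,18,19,20,21,22,23,24,25,26,27,28,29,30,31): XOR of data positions = 0⊕0⊕1⊕1⊕1⊕1⊕0⊕1⊕0⊕0⊕0⊕1⊕0⊕0⊕1 = 1
Codeword: 1011111011000101001111010001001

1011111011000101001111010001001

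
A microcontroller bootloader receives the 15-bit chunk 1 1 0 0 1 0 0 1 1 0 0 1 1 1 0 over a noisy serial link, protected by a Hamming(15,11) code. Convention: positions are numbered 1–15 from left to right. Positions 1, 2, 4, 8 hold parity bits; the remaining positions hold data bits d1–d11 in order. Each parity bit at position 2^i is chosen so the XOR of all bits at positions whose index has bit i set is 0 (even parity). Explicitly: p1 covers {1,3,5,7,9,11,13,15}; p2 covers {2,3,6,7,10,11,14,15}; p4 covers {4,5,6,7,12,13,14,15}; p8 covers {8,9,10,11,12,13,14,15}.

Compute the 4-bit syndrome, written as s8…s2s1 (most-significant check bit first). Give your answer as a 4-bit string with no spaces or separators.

1000

s1 (pos 1,3,5,7,9,11,13,15): 1⊕0⊕1⊕0⊕1⊕0⊕1⊕0 = 0
s2 (pos 2,3,6,7,10,11,14,15): 1⊕0⊕0⊕0⊕0⊕0⊕1⊕0 = 0
s4 (pos 4,5,6,7,12,13,14,15): 0⊕1⊕0⊕0⊕1⊕1⊕1⊕0 = 0
s8 (pos 8,9,10,11,12,13,14,15): 1⊕1⊕0⊕0⊕1⊕1⊕1⊕0 = 1
Syndrome s8…s1 = 1000 → error at position 8.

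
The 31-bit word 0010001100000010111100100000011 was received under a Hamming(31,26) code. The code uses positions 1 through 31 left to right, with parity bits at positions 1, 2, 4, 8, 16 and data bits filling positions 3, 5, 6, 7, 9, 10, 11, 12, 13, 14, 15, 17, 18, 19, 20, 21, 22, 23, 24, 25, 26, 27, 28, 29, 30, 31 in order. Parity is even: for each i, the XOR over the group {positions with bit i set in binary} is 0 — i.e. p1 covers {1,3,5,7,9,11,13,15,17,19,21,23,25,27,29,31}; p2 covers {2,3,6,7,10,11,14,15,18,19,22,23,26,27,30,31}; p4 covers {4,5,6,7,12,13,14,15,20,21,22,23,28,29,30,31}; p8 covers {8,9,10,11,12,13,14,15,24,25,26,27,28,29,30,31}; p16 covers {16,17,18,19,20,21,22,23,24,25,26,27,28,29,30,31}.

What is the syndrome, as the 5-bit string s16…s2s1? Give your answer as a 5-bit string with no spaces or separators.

s1 (pos 1,3,5,7,9,11,13,15,17,19,21,23,25,27,29,31): 0⊕1⊕0⊕1⊕0⊕0⊕0⊕1⊕1⊕1⊕0⊕1⊕0⊕0⊕0⊕1 = 1
s2 (pos 2,3,6,7,10,11,14,15,18,19,22,23,26,27,30,31): 0⊕1⊕0⊕1⊕0⊕0⊕0⊕1⊕1⊕1⊕0⊕1⊕0⊕0⊕1⊕1 = 0
s4 (pos 4,5,6,7,12,13,14,15,20,21,22,23,28,29,30,31): 0⊕0⊕0⊕1⊕0⊕0⊕0⊕1⊕1⊕0⊕0⊕1⊕0⊕0⊕1⊕1 = 0
s8 (pos 8,9,10,11,12,13,14,15,24,25,26,27,28,29,30,31): 1⊕0⊕0⊕0⊕0⊕0⊕0⊕1⊕0⊕0⊕0⊕0⊕0⊕0⊕1⊕1 = 0
s16 (pos 16,17,18,19,20,21,22,23,24,25,26,27,28,29,30,31): 0⊕1⊕1⊕1⊕1⊕0⊕0⊕1⊕0⊕0⊕0⊕0⊕0⊕0⊕1⊕1 = 1
Syndrome s16…s1 = 10001 → error at position 17.

10001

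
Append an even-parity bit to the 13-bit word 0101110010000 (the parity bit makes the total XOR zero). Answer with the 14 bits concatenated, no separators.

01011100100001

XOR of the 13 data bits: 0⊕1⊕0⊕1⊕1⊕1⊕0⊕0⊕1⊕0⊕0⊕0⊕0 = 1
Parity bit = 1 (so all 14 bits XOR to 0).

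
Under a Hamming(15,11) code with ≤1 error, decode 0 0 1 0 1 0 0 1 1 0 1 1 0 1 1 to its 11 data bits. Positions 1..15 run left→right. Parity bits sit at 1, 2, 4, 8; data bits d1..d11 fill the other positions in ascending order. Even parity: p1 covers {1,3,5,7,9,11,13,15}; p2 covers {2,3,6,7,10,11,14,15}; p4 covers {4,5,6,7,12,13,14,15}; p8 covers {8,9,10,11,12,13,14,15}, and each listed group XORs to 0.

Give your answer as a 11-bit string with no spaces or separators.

11001011011

s1 (pos 1,3,5,7,9,11,13,15): 0⊕1⊕1⊕0⊕1⊕1⊕0⊕1 = 1
s2 (pos 2,3,6,7,10,11,14,15): 0⊕1⊕0⊕0⊕0⊕1⊕1⊕1 = 0
s4 (pos 4,5,6,7,12,13,14,15): 0⊕1⊕0⊕0⊕1⊕0⊕1⊕1 = 0
s8 (pos 8,9,10,11,12,13,14,15): 1⊕1⊕0⊕1⊕1⊕0⊕1⊕1 = 0
Syndrome s8…s1 = 0001 → error at position 1.
Flip position 1: 001010011011011 → 101010011011011
Read data bits from positions 3,5,6,7,9,10,11,12,13,14,15: 11001011011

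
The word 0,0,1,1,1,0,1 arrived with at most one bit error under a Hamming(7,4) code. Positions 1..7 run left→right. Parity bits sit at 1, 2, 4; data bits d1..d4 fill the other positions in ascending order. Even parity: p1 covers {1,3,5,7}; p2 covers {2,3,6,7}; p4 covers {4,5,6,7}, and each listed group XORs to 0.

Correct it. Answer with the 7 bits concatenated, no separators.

0011001

s1 (pos 1,3,5,7): 0⊕1⊕1⊕1 = 1
s2 (pos 2,3,6,7): 0⊕1⊕0⊕1 = 0
s4 (pos 4,5,6,7): 1⊕1⊕0⊕1 = 1
Syndrome s4…s1 = 101 → error at position 5.
Flip position 5: 0011101 → 0011001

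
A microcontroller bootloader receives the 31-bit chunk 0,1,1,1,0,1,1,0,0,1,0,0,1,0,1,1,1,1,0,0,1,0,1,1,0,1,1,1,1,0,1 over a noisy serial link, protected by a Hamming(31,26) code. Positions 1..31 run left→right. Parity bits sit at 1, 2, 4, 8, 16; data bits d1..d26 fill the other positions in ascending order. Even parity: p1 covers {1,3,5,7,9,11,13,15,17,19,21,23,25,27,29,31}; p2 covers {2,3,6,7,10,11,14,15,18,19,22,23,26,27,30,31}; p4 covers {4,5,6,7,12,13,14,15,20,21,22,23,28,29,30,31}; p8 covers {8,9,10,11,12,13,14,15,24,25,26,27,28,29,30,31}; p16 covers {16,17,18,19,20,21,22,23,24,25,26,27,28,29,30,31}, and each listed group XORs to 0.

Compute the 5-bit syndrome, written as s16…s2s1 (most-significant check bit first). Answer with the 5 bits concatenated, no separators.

11010

s1 (pos 1,3,5,7,9,11,13,15,17,19,21,23,25,27,29,31): 0⊕1⊕0⊕1⊕0⊕0⊕1⊕1⊕1⊕0⊕1⊕1⊕0⊕1⊕1⊕1 = 0
s2 (pos 2,3,6,7,10,11,14,15,18,19,22,23,26,27,30,31): 1⊕1⊕1⊕1⊕1⊕0⊕0⊕1⊕1⊕0⊕0⊕1⊕1⊕1⊕0⊕1 = 1
s4 (pos 4,5,6,7,12,13,14,15,20,21,22,23,28,29,30,31): 1⊕0⊕1⊕1⊕0⊕1⊕0⊕1⊕0⊕1⊕0⊕1⊕1⊕1⊕0⊕1 = 0
s8 (pos 8,9,10,11,12,13,14,15,24,25,26,27,28,29,30,31): 0⊕0⊕1⊕0⊕0⊕1⊕0⊕1⊕1⊕0⊕1⊕1⊕1⊕1⊕0⊕1 = 1
s16 (pos 16,17,18,19,20,21,22,23,24,25,26,27,28,29,30,31): 1⊕1⊕1⊕0⊕0⊕1⊕0⊕1⊕1⊕0⊕1⊕1⊕1⊕1⊕0⊕1 = 1
Syndrome s16…s1 = 11010 → error at position 26.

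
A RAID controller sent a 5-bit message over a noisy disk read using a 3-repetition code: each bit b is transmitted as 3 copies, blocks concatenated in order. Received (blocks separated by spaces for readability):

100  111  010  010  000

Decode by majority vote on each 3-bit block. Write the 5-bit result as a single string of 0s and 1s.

Block 1 (100): 1 one → 0
Block 2 (111): 3 ones → 1
Block 3 (010): 1 one → 0
Block 4 (010): 1 one → 0
Block 5 (000): 0 ones → 0

01000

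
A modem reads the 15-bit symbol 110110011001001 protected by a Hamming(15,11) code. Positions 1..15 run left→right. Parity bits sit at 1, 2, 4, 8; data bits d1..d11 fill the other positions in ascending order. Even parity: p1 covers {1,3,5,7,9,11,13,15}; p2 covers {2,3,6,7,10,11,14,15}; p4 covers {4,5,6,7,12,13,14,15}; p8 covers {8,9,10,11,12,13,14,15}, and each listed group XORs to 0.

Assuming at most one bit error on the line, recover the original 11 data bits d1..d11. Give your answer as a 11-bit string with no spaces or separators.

01001001001

s1 (pos 1,3,5,7,9,11,13,15): 1⊕0⊕1⊕0⊕1⊕0⊕0⊕1 = 0
s2 (pos 2,3,6,7,10,11,14,15): 1⊕0⊕0⊕0⊕0⊕0⊕0⊕1 = 0
s4 (pos 4,5,6,7,12,13,14,15): 1⊕1⊕0⊕0⊕1⊕0⊕0⊕1 = 0
s8 (pos 8,9,10,11,12,13,14,15): 1⊕1⊕0⊕0⊕1⊕0⊕0⊕1 = 0
Syndrome s8…s1 = 0000 → no error.
Read data bits from positions 3,5,6,7,9,10,11,12,13,14,15: 01001001001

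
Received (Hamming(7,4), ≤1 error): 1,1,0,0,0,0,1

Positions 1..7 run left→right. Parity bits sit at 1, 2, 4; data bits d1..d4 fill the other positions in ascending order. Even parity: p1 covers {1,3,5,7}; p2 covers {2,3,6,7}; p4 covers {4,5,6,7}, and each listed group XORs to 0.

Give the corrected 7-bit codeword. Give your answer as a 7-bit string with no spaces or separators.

s1 (pos 1,3,5,7): 1⊕0⊕0⊕1 = 0
s2 (pos 2,3,6,7): 1⊕0⊕0⊕1 = 0
s4 (pos 4,5,6,7): 0⊕0⊕0⊕1 = 1
Syndrome s4…s1 = 100 → error at position 4.
Flip position 4: 1100001 → 1101001

1101001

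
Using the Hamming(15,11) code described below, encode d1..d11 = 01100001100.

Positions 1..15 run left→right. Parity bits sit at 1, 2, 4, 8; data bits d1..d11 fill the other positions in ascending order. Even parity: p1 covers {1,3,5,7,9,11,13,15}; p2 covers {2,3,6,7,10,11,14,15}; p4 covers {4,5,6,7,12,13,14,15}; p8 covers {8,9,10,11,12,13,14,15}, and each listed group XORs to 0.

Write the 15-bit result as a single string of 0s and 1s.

010011000001100

Place data at non-parity positions: p1 p2 0 p4 1 1 0 p8 0 0 0 1 1 0 0
p1 (pos 1,3,5,7,9,11,13,15): XOR of data positions = 0⊕1⊕0⊕0⊕0⊕1⊕0 = 0
p2 (pos 2,3,6,7,10,11,14,15): XOR of data positions = 0⊕1⊕0⊕0⊕0⊕0⊕0 = 1
p4 (pos 4,5,6,7,12,13,14,15): XOR of data positions = 1⊕1⊕0⊕1⊕1⊕0⊕0 = 0
p8 (pos 8,9,10,11,12,13,14,15): XOR of data positions = 0⊕0⊕0⊕1⊕1⊕0⊕0 = 0
Codeword: 010011000001100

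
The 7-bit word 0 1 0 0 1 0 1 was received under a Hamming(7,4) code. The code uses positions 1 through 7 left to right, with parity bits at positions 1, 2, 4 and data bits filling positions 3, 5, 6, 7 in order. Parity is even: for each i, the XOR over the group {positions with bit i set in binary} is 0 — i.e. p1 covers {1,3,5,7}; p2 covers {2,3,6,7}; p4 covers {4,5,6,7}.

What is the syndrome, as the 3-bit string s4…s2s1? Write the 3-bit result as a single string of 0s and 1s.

s1 (pos 1,3,5,7): 0⊕0⊕1⊕1 = 0
s2 (pos 2,3,6,7): 1⊕0⊕0⊕1 = 0
s4 (pos 4,5,6,7): 0⊕1⊕0⊕1 = 0
Syndrome s4…s1 = 000 → no error.

000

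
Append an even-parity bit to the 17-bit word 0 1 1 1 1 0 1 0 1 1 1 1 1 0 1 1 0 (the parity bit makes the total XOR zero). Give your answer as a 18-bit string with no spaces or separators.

011110101111101100

XOR of the 17 data bits: 0⊕1⊕1⊕1⊕1⊕0⊕1⊕0⊕1⊕1⊕1⊕1⊕1⊕0⊕1⊕1⊕0 = 0
Parity bit = 0 (so all 18 bits XOR to 0).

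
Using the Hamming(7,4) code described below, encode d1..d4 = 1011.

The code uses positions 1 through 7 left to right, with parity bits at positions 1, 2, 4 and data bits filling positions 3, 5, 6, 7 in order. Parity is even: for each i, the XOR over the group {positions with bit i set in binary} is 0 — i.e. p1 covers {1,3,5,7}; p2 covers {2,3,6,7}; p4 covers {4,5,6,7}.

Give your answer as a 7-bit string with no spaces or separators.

Place data at non-parity positions: p1 p2 1 p4 0 1 1
p1 (pos 1,3,5,7): XOR of data positions = 1⊕0⊕1 = 0
p2 (pos 2,3,6,7): XOR of data positions = 1⊕1⊕1 = 1
p4 (pos 4,5,6,7): XOR of data positions = 0⊕1⊕1 = 0
Codeword: 0110011

0110011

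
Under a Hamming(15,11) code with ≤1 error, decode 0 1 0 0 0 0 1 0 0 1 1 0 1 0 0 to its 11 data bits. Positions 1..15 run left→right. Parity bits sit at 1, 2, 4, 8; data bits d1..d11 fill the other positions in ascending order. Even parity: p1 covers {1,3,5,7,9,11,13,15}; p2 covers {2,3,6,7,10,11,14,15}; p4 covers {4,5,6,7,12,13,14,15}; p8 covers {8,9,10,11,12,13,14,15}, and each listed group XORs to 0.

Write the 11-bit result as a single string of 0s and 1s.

00011110100

s1 (pos 1,3,5,7,9,11,13,15): 0⊕0⊕0⊕1⊕0⊕1⊕1⊕0 = 1
s2 (pos 2,3,6,7,10,11,14,15): 1⊕0⊕0⊕1⊕1⊕1⊕0⊕0 = 0
s4 (pos 4,5,6,7,12,13,14,15): 0⊕0⊕0⊕1⊕0⊕1⊕0⊕0 = 0
s8 (pos 8,9,10,11,12,13,14,15): 0⊕0⊕1⊕1⊕0⊕1⊕0⊕0 = 1
Syndrome s8…s1 = 1001 → error at position 9.
Flip position 9: 010000100110100 → 010000101110100
Read data bits from positions 3,5,6,7,9,10,11,12,13,14,15: 00011110100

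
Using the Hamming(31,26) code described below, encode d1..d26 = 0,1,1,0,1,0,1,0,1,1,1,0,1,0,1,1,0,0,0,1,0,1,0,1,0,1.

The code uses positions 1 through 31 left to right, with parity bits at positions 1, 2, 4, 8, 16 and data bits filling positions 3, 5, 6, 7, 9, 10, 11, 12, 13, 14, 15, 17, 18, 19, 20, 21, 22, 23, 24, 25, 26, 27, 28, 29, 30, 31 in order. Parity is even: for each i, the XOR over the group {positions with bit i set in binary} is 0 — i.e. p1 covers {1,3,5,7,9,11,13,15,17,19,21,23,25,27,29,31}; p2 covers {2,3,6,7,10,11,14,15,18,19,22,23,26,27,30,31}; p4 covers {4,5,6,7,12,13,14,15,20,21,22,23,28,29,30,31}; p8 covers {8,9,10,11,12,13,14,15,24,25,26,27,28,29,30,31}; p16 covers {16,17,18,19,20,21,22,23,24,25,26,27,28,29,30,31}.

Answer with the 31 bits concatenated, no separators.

Place data at non-parity positions: p1 p2 0 p4 1 1 0 p8 1 0 1 0 1 1 1 p16 0 1 0 1 1 0 0 0 1 0 1 0 1 0 1
p1 (pos 1,3,5,7,9,11,13,15,17,19,21,23,25,27,29,31): XOR of data positions = 0⊕1⊕0⊕1⊕1⊕1⊕1⊕0⊕0⊕1⊕0⊕1⊕1⊕1⊕1 = 0
p2 (pos 2,3,6,7,10,11,14,15,18,19,22,23,26,27,30,31): XOR of data positions = 0⊕1⊕0⊕0⊕1⊕1⊕1⊕1⊕0⊕0⊕0⊕0⊕1⊕0⊕1 = 1
p4 (pos 4,5,6,7,12,13,14,15,20,21,22,23,28,29,30,31): XOR of data positions = 1⊕1⊕0⊕0⊕1⊕1⊕1⊕1⊕1⊕0⊕0⊕0⊕1⊕0⊕1 = 1
p8 (pos 8,9,10,11,12,13,14,15,24,25,26,27,28,29,30,31): XOR of data positions = 1⊕0⊕1⊕0⊕1⊕1⊕1⊕0⊕1⊕0⊕1⊕0⊕1⊕0⊕1 = 1
p16 (pos 16,17,18,19,20,21,22,23,24,25,26,27,28,29,30,31): XOR of data positions = 0⊕1⊕0⊕1⊕1⊕0⊕0⊕0⊕1⊕0⊕1⊕0⊕1⊕0⊕1 = 1
Codeword: 0101110110101111010110001010101

0101110110101111010110001010101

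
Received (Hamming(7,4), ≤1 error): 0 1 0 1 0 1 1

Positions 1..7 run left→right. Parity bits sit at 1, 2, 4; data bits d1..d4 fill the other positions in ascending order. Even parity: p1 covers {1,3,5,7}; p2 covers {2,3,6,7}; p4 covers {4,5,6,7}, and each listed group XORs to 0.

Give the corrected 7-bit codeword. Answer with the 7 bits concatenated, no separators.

0101010

s1 (pos 1,3,5,7): 0⊕0⊕0⊕1 = 1
s2 (pos 2,3,6,7): 1⊕0⊕1⊕1 = 1
s4 (pos 4,5,6,7): 1⊕0⊕1⊕1 = 1
Syndrome s4…s1 = 111 → error at position 7.
Flip position 7: 0101011 → 0101010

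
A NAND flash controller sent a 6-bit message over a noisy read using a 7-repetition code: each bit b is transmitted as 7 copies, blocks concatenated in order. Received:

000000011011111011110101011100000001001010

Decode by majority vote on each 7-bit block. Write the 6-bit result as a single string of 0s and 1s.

011100

Block 1 (0000000): 0 ones → 0
Block 2 (1101111): 6 ones → 1
Block 3 (1011110): 5 ones → 1
Block 4 (1010111): 5 ones → 1
Block 5 (0000000): 0 ones → 0
Block 6 (1001010): 3 ones → 0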